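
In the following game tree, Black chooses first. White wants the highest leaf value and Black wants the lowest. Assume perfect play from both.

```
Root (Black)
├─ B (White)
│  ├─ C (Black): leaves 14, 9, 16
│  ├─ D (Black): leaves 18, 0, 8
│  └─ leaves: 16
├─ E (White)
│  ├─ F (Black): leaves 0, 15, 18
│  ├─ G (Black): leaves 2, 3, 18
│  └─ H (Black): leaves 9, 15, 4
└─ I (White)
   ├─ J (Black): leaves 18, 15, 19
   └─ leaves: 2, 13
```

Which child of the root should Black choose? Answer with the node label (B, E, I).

C (Black): min(14, 9, 16) = 9
D (Black): min(18, 0, 8) = 0
B (White): max(9, 0, 16) = 16
F (Black): min(0, 15, 18) = 0
G (Black): min(2, 3, 18) = 2
H (Black): min(9, 15, 4) = 4
E (White): max(0, 2, 4) = 4
J (Black): min(18, 15, 19) = 15
I (White): max(15, 2, 13) = 15
Root (Black): min(16, 4, 15) = 4
Black picks the child with the lowest value: E (value 4).

E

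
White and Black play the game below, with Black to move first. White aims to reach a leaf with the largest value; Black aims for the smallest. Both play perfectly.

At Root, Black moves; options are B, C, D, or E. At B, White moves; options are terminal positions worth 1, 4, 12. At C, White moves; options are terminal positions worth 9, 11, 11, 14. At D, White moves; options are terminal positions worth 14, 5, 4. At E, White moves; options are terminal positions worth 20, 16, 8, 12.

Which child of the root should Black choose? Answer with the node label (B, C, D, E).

B (White): max(1, 4, 12) = 12
C (White): max(9, 11, 11, 14) = 14
D (White): max(14, 5, 4) = 14
E (White): max(20, 16, 8, 12) = 20
Root (Black): min(12, 14, 14, 20) = 12
Black picks the child with the lowest value: B (value 12).

B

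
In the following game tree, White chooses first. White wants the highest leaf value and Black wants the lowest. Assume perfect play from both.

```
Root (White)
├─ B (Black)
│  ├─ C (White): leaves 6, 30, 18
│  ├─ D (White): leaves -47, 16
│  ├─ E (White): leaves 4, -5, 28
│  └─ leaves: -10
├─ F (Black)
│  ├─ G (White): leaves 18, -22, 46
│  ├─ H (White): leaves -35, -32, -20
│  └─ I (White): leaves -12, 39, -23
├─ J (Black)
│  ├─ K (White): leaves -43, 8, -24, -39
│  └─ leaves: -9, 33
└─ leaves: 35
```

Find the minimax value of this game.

C (White): max(6, 30, 18) = 30
D (White): max(-47, 16) = 16
E (White): max(4, -5, 28) = 28
B (Black): min(30, 16, 28, -10) = -10
G (White): max(18, -22, 46) = 46
H (White): max(-35, -32, -20) = -20
I (White): max(-12, 39, -23) = 39
F (Black): min(46, -20, 39) = -20
K (White): max(-43, 8, -24, -39) = 8
J (Black): min(8, -9, 33) = -9
Root (White): max(-10, -20, -9, 35) = 35

35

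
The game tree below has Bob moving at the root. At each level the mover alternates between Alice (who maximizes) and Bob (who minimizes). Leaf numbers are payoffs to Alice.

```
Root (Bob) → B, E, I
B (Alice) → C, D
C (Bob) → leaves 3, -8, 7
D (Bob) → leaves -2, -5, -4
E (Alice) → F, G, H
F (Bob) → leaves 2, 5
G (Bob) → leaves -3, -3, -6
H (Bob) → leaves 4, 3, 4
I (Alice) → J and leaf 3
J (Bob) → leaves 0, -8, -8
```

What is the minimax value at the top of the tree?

-5

C (Bob): min(3, -8, 7) = -8
D (Bob): min(-2, -5, -4) = -5
B (Alice): max(-8, -5) = -5
F (Bob): min(2, 5) = 2
G (Bob): min(-3, -3, -6) = -6
H (Bob): min(4, 3, 4) = 3
E (Alice): max(2, -6, 3) = 3
J (Bob): min(0, -8, -8) = -8
I (Alice): max(-8, 3) = 3
Root (Bob): min(-5, 3, 3) = -5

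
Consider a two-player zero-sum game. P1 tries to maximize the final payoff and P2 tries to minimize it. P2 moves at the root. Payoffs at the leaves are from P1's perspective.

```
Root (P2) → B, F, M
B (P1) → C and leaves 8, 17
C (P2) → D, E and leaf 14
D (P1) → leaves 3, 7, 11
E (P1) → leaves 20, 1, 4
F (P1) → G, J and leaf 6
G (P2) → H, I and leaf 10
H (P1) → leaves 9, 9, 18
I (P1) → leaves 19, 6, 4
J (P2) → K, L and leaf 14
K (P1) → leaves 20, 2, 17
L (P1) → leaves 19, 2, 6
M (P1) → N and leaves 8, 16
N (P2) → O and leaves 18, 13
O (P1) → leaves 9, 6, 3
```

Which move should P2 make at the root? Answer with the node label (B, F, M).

D (P1): max(3, 7, 11) = 11
E (P1): max(20, 1, 4) = 20
C (P2): min(11, 20, 14) = 11
B (P1): max(11, 8, 17) = 17
H (P1): max(9, 9, 18) = 18
I (P1): max(19, 6, 4) = 19
G (P2): min(18, 19, 10) = 10
K (P1): max(20, 2, 17) = 20
L (P1): max(19, 2, 6) = 19
J (P2): min(20, 19, 14) = 14
F (P1): max(10, 14, 6) = 14
O (P1): max(9, 6, 3) = 9
N (P2): min(9, 18, 13) = 9
M (P1): max(9, 8, 16) = 16
Root (P2): min(17, 14, 16) = 14
P2 picks the child with the lowest value: F (value 14).

F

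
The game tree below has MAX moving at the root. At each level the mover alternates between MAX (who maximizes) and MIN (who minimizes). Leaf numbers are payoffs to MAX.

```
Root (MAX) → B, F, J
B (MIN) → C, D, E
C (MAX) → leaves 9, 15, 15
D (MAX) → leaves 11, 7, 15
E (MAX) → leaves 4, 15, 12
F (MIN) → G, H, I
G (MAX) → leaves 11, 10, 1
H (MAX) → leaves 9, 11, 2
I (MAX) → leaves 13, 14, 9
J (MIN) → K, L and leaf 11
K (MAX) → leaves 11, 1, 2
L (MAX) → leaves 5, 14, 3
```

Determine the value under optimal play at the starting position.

C (MAX): max(9, 15, 15) = 15
D (MAX): max(11, 7, 15) = 15
E (MAX): max(4, 15, 12) = 15
B (MIN): min(15, 15, 15) = 15
G (MAX): max(11, 10, 1) = 11
H (MAX): max(9, 11, 2) = 11
I (MAX): max(13, 14, 9) = 14
F (MIN): min(11, 11, 14) = 11
K (MAX): max(11, 1, 2) = 11
L (MAX): max(5, 14, 3) = 14
J (MIN): min(11, 14, 11) = 11
Root (MAX): max(15, 11, 11) = 15

15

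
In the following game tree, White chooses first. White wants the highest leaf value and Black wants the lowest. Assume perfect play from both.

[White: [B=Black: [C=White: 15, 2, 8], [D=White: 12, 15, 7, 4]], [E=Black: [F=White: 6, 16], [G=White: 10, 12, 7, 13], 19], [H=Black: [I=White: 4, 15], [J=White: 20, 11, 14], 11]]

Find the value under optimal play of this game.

C (White): max(15, 2, 8) = 15
D (White): max(12, 15, 7, 4) = 15
B (Black): min(15, 15) = 15
F (White): max(6, 16) = 16
G (White): max(10, 12, 7, 13) = 13
E (Black): min(16, 13, 19) = 13
I (White): max(4, 15) = 15
J (White): max(20, 11, 14) = 20
H (Black): min(15, 20, 11) = 11
Root (White): max(15, 13, 11) = 15

15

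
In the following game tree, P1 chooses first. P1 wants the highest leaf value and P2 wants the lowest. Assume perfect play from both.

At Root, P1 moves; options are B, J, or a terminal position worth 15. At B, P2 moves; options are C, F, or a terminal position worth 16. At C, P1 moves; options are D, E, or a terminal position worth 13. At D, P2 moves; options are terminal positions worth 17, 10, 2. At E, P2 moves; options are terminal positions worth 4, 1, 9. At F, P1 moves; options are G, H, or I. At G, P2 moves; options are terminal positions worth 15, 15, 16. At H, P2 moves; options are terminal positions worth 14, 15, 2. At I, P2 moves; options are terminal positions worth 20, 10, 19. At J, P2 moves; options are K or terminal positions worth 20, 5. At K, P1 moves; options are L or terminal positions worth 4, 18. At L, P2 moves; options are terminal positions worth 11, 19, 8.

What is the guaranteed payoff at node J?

5

L: min(11, 19, 8) = 8
K: max(8, 4, 18) = 18
J: min(18, 20, 5) = 5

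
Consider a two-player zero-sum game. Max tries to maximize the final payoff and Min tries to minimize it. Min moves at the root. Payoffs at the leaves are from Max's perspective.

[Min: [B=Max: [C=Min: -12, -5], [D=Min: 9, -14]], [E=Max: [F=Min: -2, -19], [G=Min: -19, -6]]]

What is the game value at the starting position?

-19

C (Min): min(-12, -5) = -12
D (Min): min(9, -14) = -14
B (Max): max(-12, -14) = -12
F (Min): min(-2, -19) = -19
G (Min): min(-19, -6) = -19
E (Max): max(-19, -19) = -19
Root (Min): min(-12, -19) = -19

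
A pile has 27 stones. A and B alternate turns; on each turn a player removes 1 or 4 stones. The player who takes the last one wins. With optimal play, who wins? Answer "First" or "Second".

Positions where the player to move wins (W) vs loses (L):
i:   0  1  2  3  4  5  6  7  8  9 10 11 12 13 14 15 16 17 18 19 20 21 22 23 24 25 26 27
     L  W  L  W  W  L  W  L  W  W  L  W  L  W  W  L  W  L  W  W  L  W  L  W  W  L  W  L
Position 27 is L, so the second player wins.

Second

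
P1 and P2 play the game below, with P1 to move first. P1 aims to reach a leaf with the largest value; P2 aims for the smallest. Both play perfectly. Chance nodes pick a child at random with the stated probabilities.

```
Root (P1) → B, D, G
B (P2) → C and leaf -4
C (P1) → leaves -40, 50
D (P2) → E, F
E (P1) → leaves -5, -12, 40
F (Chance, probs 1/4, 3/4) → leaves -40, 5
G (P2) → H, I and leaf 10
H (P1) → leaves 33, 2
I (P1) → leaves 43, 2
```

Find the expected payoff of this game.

10

C (P1): max(-40, 50) = 50
B (P2): min(50, -4) = -4
E (P1): max(-5, -12, 40) = 40
F (Chance): 1/4·-40 + 3/4·5 = -6.25
D (P2): min(40, -6.25) = -6.25
H (P1): max(33, 2) = 33
I (P1): max(43, 2) = 43
G (P2): min(33, 43, 10) = 10
Root (P1): max(-4, -6.25, 10) = 10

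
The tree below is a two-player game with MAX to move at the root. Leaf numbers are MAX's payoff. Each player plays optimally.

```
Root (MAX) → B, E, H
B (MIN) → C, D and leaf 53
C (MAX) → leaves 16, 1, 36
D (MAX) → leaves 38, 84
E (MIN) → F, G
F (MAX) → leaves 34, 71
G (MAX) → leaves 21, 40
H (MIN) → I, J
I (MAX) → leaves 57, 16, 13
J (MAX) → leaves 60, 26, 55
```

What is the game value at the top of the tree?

C (MAX): max(16, 1, 36) = 36
D (MAX): max(38, 84) = 84
B (MIN): min(36, 84, 53) = 36
F (MAX): max(34, 71) = 71
G (MAX): max(21, 40) = 40
E (MIN): min(71, 40) = 40
I (MAX): max(57, 16, 13) = 57
J (MAX): max(60, 26, 55) = 60
H (MIN): min(57, 60) = 57
Root (MAX): max(36, 40, 57) = 57

57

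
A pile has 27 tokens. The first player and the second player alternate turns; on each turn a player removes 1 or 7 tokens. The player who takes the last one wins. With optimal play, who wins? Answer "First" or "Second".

Compute winning (W) and losing (L) positions by backward induction:
i:   0  1  2  3  4  5  6  7  8  9 10 11 12 13 14 15 16 17 18 19 20 21 22 23 24 25 26 27
     L  W  L  W  L  W  L  W  L  W  L  W  L  W  L  W  L  W  L  W  L  W  L  W  L  W  L  W
Position 27 is W, so the first player wins.

First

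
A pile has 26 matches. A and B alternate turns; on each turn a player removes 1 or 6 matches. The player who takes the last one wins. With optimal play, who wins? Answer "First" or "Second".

First

Compute winning (W) and losing (L) positions by backward induction:
i:   0  1  2  3  4  5  6  7  8  9 10 11 12 13 14 15 16 17 18 19 20 21 22 23 24 25 26
     L  W  L  W  L  W  W  L  W  L  W  L  W  W  L  W  L  W  L  W  W  L  W  L  W  L  W
Position 26 is W, so the first player wins.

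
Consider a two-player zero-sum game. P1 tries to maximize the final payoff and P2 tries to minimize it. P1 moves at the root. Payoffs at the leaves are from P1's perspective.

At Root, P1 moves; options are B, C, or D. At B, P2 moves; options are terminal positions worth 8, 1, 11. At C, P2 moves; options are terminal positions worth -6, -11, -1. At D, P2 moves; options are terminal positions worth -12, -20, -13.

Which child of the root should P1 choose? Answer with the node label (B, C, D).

B (P2): min(8, 1, 11) = 1
C (P2): min(-6, -11, -1) = -11
D (P2): min(-12, -20, -13) = -20
Root (P1): max(1, -11, -20) = 1
P1 picks the child with the highest value: B (value 1).

B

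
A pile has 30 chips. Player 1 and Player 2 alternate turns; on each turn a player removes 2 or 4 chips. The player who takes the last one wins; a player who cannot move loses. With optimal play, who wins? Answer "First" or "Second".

Second

Mark each pile size as W (mover wins) or L (mover loses):
i:   0  1  2  3  4  5  6  7  8  9 10 11 12 13 14 15 16 17 18 19 20 21 22 23 24 25 26 27 28 29 30
     L  L  W  W  W  W  L  L  W  W  W  W  L  L  W  W  W  W  L  L  W  W  W  W  L  L  W  W  W  W  L
Position 30 is L, so the second player wins.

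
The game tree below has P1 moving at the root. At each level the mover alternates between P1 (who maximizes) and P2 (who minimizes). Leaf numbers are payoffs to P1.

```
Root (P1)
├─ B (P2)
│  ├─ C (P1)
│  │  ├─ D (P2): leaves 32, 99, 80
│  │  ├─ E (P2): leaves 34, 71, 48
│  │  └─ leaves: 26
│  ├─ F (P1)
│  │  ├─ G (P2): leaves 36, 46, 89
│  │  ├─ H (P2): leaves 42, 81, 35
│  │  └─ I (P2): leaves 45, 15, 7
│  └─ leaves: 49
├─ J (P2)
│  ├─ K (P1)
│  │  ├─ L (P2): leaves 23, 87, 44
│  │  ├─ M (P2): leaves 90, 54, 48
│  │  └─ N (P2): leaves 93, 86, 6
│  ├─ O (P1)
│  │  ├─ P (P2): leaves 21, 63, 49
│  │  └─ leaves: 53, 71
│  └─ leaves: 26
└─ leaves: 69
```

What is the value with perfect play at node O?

71

P: min(21, 63, 49) = 21
O: max(21, 53, 71) = 71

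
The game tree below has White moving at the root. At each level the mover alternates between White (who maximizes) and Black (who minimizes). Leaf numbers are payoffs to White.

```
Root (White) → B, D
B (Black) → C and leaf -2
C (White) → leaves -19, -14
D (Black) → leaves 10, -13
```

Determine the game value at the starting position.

C (White): max(-19, -14) = -14
B (Black): min(-14, -2) = -14
D (Black): min(10, -13) = -13
Root (White): max(-14, -13) = -13

-13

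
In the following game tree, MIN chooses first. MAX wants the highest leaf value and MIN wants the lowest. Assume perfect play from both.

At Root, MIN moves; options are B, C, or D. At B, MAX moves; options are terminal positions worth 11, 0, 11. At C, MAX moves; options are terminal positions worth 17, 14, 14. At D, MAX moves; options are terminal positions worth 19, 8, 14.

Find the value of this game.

11

B (MAX): max(11, 0, 11) = 11
C (MAX): max(17, 14, 14) = 17
D (MAX): max(19, 8, 14) = 19
Root (MIN): min(11, 17, 19) = 11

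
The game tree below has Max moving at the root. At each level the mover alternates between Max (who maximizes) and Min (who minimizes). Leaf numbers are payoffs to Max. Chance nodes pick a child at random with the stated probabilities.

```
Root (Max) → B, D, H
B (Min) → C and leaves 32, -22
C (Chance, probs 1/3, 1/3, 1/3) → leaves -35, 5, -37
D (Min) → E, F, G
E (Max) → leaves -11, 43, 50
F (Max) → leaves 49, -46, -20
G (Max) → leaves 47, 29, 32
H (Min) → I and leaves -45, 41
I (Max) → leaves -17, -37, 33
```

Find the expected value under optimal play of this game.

47

C (Chance): 1/3·-35 + 1/3·5 + 1/3·-37 = -22.33
B (Min): min(-22.33, 32, -22) = -22.33
E (Max): max(-11, 43, 50) = 50
F (Max): max(49, -46, -20) = 49
G (Max): max(47, 29, 32) = 47
D (Min): min(50, 49, 47) = 47
I (Max): max(-17, -37, 33) = 33
H (Min): min(33, -45, 41) = -45
Root (Max): max(-22.33, 47, -45) = 47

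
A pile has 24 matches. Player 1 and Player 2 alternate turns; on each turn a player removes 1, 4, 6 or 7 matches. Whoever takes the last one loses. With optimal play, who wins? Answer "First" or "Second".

Second

Mark each pile size as W (mover wins) or L (mover loses):
i:   0  1  2  3  4  5  6  7  8  9 10 11 12 13 14 15 16 17 18 19 20 21 22 23 24
     W  L  W  L  W  W  L  W  W  W  W  L  W  W  L  W  L  W  W  L  W  W  W  W  L
Position 24 is L, so the second player wins.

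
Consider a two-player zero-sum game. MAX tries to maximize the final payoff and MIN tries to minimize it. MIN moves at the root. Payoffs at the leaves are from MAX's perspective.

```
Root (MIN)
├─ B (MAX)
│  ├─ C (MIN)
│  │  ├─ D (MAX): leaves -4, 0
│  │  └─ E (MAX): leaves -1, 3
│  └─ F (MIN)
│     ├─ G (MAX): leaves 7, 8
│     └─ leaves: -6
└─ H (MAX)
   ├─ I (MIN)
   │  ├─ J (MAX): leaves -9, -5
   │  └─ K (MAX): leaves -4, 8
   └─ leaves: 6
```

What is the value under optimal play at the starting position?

D (MAX): max(-4, 0) = 0
E (MAX): max(-1, 3) = 3
C (MIN): min(0, 3) = 0
G (MAX): max(7, 8) = 8
F (MIN): min(8, -6) = -6
B (MAX): max(0, -6) = 0
J (MAX): max(-9, -5) = -5
K (MAX): max(-4, 8) = 8
I (MIN): min(-5, 8) = -5
H (MAX): max(-5, 6) = 6
Root (MIN): min(0, 6) = 0

0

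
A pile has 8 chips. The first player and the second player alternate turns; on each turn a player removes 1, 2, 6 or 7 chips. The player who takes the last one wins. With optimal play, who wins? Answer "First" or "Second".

Mark each pile size as W (mover wins) or L (mover loses):
i:   0  1  2  3  4  5  6  7  8
     L  W  W  L  W  W  W  W  L
Position 8 is L, so the second player wins.

Second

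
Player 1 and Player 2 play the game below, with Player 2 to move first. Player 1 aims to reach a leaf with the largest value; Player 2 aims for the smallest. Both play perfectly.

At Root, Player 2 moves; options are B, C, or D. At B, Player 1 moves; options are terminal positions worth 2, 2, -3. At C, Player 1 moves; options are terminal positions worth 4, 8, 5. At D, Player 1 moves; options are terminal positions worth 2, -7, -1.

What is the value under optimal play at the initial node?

B (Player 1): max(2, 2, -3) = 2
C (Player 1): max(4, 8, 5) = 8
D (Player 1): max(2, -7, -1) = 2
Root (Player 2): min(2, 8, 2) = 2

2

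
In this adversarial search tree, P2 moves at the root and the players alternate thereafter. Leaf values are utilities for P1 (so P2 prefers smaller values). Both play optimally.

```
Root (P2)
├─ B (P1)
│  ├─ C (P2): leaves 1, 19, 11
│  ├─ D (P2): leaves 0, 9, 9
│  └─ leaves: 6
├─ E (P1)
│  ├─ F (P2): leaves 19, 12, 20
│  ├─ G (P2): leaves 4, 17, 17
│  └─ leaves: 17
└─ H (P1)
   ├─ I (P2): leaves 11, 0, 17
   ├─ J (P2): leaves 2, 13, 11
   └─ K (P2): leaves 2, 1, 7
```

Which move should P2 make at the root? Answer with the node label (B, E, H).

C (P2): min(1, 19, 11) = 1
D (P2): min(0, 9, 9) = 0
B (P1): max(1, 0, 6) = 6
F (P2): min(19, 12, 20) = 12
G (P2): min(4, 17, 17) = 4
E (P1): max(12, 4, 17) = 17
I (P2): min(11, 0, 17) = 0
J (P2): min(2, 13, 11) = 2
K (P2): min(2, 1, 7) = 1
H (P1): max(0, 2, 1) = 2
Root (P2): min(6, 17, 2) = 2
P2 picks the child with the lowest value: H (value 2).

H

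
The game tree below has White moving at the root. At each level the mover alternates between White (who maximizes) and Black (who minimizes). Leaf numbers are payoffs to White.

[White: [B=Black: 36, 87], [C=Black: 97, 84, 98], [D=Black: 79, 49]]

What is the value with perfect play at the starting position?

84

B (Black): min(36, 87) = 36
C (Black): min(97, 84, 98) = 84
D (Black): min(79, 49) = 49
Root (White): max(36, 84, 49) = 84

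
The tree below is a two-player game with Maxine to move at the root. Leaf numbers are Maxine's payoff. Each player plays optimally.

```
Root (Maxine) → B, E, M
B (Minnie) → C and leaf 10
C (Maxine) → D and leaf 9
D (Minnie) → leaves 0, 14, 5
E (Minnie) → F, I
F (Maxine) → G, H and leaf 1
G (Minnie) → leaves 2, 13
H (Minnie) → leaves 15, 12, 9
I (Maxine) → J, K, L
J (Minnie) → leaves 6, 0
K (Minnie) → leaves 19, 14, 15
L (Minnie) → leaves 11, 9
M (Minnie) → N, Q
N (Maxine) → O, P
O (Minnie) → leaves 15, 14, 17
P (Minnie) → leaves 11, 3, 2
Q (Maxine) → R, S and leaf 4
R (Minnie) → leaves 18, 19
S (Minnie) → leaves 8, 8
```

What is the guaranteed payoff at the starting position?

D (Minnie): min(0, 14, 5) = 0
C (Maxine): max(0, 9) = 9
B (Minnie): min(9, 10) = 9
G (Minnie): min(2, 13) = 2
H (Minnie): min(15, 12, 9) = 9
F (Maxine): max(2, 9, 1) = 9
J (Minnie): min(6, 0) = 0
K (Minnie): min(19, 14, 15) = 14
L (Minnie): min(11, 9) = 9
I (Maxine): max(0, 14, 9) = 14
E (Minnie): min(9, 14) = 9
O (Minnie): min(15, 14, 17) = 14
P (Minnie): min(11, 3, 2) = 2
N (Maxine): max(14, 2) = 14
R (Minnie): min(18, 19) = 18
S (Minnie): min(8, 8) = 8
Q (Maxine): max(18, 8, 4) = 18
M (Minnie): min(14, 18) = 14
Root (Maxine): max(9, 9, 14) = 14

14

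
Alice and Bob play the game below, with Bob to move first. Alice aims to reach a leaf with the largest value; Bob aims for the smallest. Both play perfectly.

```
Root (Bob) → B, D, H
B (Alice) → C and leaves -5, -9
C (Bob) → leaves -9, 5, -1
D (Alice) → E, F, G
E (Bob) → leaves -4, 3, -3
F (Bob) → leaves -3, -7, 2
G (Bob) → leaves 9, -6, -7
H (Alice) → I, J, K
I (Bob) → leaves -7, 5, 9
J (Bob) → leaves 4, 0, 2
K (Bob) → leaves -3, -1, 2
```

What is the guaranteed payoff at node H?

I: min(-7, 5, 9) = -7
J: min(4, 0, 2) = 0
K: min(-3, -1, 2) = -3
H: max(-7, 0, -3) = 0

0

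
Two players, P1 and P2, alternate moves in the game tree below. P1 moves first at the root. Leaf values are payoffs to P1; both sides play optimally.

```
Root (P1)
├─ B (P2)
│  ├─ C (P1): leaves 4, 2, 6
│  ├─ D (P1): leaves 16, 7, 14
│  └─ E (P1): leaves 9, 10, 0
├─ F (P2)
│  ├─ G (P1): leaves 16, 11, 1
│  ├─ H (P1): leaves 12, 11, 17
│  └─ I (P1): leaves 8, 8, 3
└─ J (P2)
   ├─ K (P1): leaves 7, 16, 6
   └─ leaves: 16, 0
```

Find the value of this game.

C (P1): max(4, 2, 6) = 6
D (P1): max(16, 7, 14) = 16
E (P1): max(9, 10, 0) = 10
B (P2): min(6, 16, 10) = 6
G (P1): max(16, 11, 1) = 16
H (P1): max(12, 11, 17) = 17
I (P1): max(8, 8, 3) = 8
F (P2): min(16, 17, 8) = 8
K (P1): max(7, 16, 6) = 16
J (P2): min(16, 16, 0) = 0
Root (P1): max(6, 8, 0) = 8

8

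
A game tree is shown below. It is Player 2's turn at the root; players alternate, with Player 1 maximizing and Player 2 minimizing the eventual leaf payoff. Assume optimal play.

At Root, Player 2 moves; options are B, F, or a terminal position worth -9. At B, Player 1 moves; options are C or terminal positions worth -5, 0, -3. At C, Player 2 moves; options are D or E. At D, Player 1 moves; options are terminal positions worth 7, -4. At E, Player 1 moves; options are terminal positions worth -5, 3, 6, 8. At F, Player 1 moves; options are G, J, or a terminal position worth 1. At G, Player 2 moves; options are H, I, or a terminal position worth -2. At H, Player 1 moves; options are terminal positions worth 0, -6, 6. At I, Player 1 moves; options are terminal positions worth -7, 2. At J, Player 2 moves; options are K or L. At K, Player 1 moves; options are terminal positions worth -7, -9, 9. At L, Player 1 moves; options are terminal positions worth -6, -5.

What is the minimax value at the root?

D (Player 1): max(7, -4) = 7
E (Player 1): max(-5, 3, 6, 8) = 8
C (Player 2): min(7, 8) = 7
B (Player 1): max(7, -5, 0, -3) = 7
H (Player 1): max(0, -6, 6) = 6
I (Player 1): max(-7, 2) = 2
G (Player 2): min(6, 2, -2) = -2
K (Player 1): max(-7, -9, 9) = 9
L (Player 1): max(-6, -5) = -5
J (Player 2): min(9, -5) = -5
F (Player 1): max(-2, -5, 1) = 1
Root (Player 2): min(7, 1, -9) = -9

-9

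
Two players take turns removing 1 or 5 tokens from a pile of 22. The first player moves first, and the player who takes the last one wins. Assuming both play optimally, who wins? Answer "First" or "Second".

Mark each pile size as W (mover wins) or L (mover loses):
i:   0  1  2  3  4  5  6  7  8  9 10 11 12 13 14 15 16 17 18 19 20 21 22
     L  W  L  W  L  W  L  W  L  W  L  W  L  W  L  W  L  W  L  W  L  W  L
Position 22 is L, so the second player wins.

Second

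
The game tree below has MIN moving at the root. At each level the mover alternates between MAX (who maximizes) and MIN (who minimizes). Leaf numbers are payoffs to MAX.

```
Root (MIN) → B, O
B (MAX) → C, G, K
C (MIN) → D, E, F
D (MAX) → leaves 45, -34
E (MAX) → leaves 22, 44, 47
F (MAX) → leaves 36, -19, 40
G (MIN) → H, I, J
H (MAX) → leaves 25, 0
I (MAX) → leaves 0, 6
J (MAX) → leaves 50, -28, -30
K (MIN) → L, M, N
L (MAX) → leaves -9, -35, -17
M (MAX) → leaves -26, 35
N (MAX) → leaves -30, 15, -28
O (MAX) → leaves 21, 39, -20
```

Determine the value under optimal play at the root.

D (MAX): max(45, -34) = 45
E (MAX): max(22, 44, 47) = 47
F (MAX): max(36, -19, 40) = 40
C (MIN): min(45, 47, 40) = 40
H (MAX): max(25, 0) = 25
I (MAX): max(0, 6) = 6
J (MAX): max(50, -28, -30) = 50
G (MIN): min(25, 6, 50) = 6
L (MAX): max(-9, -35, -17) = -9
M (MAX): max(-26, 35) = 35
N (MAX): max(-30, 15, -28) = 15
K (MIN): min(-9, 35, 15) = -9
B (MAX): max(40, 6, -9) = 40
O (MAX): max(21, 39, -20) = 39
Root (MIN): min(40, 39) = 39

39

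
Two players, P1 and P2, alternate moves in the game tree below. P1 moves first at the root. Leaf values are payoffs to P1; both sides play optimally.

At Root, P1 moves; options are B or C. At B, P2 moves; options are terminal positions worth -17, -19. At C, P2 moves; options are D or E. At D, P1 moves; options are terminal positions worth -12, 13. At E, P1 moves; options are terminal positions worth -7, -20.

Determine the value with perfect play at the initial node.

-7

B (P2): min(-17, -19) = -19
D (P1): max(-12, 13) = 13
E (P1): max(-7, -20) = -7
C (P2): min(13, -7) = -7
Root (P1): max(-19, -7) = -7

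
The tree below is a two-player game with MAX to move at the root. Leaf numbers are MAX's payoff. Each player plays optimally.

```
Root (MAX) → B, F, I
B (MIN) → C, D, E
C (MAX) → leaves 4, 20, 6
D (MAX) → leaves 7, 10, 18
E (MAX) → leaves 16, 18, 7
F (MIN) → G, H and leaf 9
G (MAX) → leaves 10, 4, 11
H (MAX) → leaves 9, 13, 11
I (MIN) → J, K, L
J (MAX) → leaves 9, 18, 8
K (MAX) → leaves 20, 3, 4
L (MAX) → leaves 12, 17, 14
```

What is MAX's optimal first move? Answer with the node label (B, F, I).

C (MAX): max(4, 20, 6) = 20
D (MAX): max(7, 10, 18) = 18
E (MAX): max(16, 18, 7) = 18
B (MIN): min(20, 18, 18) = 18
G (MAX): max(10, 4, 11) = 11
H (MAX): max(9, 13, 11) = 13
F (MIN): min(11, 13, 9) = 9
J (MAX): max(9, 18, 8) = 18
K (MAX): max(20, 3, 4) = 20
L (MAX): max(12, 17, 14) = 17
I (MIN): min(18, 20, 17) = 17
Root (MAX): max(18, 9, 17) = 18
MAX picks the child with the highest value: B (value 18).

B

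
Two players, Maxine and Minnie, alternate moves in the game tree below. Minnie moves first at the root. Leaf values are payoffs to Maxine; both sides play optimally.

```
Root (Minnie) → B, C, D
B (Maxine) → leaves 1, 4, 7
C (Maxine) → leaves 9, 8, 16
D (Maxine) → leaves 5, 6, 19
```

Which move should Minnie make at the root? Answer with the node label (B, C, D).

B

B (Maxine): max(1, 4, 7) = 7
C (Maxine): max(9, 8, 16) = 16
D (Maxine): max(5, 6, 19) = 19
Root (Minnie): min(7, 16, 19) = 7
Minnie picks the child with the lowest value: B (value 7).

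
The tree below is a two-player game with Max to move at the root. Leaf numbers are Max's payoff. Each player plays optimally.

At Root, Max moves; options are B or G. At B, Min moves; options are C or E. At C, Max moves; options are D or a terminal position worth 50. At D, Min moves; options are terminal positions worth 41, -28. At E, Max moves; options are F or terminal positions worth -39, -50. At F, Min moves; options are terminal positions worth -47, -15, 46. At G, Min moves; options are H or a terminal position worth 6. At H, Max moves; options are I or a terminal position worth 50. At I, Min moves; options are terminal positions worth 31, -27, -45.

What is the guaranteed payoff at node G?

I: min(31, -27, -45) = -45
H: max(-45, 50) = 50
G: min(50, 6) = 6

6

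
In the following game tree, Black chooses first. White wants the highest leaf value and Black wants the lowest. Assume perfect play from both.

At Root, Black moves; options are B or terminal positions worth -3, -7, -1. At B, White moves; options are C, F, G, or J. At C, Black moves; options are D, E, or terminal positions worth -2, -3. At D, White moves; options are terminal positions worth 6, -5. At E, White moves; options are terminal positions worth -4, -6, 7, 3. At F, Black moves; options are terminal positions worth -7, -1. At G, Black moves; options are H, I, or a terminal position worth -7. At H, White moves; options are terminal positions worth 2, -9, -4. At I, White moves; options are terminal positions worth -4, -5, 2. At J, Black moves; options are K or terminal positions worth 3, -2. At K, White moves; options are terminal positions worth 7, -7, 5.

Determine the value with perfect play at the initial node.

D (White): max(6, -5) = 6
E (White): max(-4, -6, 7, 3) = 7
C (Black): min(6, 7, -2, -3) = -3
F (Black): min(-7, -1) = -7
H (White): max(2, -9, -4) = 2
I (White): max(-4, -5, 2) = 2
G (Black): min(2, 2, -7) = -7
K (White): max(7, -7, 5) = 7
J (Black): min(7, 3, -2) = -2
B (White): max(-3, -7, -7, -2) = -2
Root (Black): min(-2, -3, -7, -1) = -7

-7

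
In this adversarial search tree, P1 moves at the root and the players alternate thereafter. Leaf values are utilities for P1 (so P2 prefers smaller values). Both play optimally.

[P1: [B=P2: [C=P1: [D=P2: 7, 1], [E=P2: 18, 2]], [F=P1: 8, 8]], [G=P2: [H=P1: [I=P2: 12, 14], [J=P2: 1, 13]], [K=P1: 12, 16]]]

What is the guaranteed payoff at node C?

D: min(7, 1) = 1
E: min(18, 2) = 2
C: max(1, 2) = 2

2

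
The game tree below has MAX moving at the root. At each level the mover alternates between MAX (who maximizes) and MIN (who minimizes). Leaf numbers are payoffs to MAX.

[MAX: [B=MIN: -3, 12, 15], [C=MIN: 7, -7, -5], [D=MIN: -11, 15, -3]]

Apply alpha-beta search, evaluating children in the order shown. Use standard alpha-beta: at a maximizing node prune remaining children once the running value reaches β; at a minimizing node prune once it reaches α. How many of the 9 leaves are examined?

B [α=-∞,β=+∞]: v=-3
C [α=-3,β=+∞]: v=-7 after child 2 ≤ α → α-cutoff, skip 1
D [α=-3,β=+∞]: v=-11 after child 1 ≤ α → α-cutoff, skip 2
Root [α=-∞,β=+∞]: v=-3
Leaves evaluated: 6 of 9.

6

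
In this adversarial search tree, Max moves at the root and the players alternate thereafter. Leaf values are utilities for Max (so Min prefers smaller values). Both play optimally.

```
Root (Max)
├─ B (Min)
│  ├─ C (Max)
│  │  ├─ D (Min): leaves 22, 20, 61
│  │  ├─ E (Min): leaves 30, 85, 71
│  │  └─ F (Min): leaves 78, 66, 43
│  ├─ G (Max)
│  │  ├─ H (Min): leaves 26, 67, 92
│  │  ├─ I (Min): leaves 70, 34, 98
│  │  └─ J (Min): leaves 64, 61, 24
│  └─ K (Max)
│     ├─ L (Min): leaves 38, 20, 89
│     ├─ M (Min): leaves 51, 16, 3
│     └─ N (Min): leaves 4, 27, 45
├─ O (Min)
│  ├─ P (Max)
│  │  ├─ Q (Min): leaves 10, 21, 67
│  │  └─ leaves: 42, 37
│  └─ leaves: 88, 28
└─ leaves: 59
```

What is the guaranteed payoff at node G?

H: min(26, 67, 92) = 26
I: min(70, 34, 98) = 34
J: min(64, 61, 24) = 24
G: max(26, 34, 24) = 34

34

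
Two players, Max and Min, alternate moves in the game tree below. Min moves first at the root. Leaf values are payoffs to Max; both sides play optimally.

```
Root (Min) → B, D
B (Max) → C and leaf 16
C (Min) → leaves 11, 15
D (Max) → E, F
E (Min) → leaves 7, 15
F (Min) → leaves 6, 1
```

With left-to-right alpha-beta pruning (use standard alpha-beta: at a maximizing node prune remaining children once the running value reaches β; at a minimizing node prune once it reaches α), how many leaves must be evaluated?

6

C [α=-∞,β=+∞]: v=11
B [α=-∞,β=+∞]: v=16
E [α=-∞,β=16]: v=7
F [α=7,β=16]: v=6 after child 1 ≤ α → α-cutoff, skip 1
D [α=-∞,β=16]: v=7
Root [α=-∞,β=+∞]: v=7
Leaves evaluated: 6 of 7.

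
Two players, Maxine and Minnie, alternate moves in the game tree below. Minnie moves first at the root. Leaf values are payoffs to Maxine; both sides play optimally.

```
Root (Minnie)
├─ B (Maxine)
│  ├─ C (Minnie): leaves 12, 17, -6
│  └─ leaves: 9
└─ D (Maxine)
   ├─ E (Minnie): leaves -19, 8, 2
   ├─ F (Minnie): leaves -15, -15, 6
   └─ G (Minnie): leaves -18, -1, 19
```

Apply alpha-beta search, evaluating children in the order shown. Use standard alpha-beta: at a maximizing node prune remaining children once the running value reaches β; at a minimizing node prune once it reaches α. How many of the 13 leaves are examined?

11

C [α=-∞,β=+∞]: v=-6
B [α=-∞,β=+∞]: v=9
E [α=-∞,β=9]: v=-19
F [α=-19,β=9]: v=-15
G [α=-15,β=9]: v=-18 after child 1 ≤ α → α-cutoff, skip 2
D [α=-∞,β=9]: v=-15
Root [α=-∞,β=+∞]: v=-15
Leaves evaluated: 11 of 13.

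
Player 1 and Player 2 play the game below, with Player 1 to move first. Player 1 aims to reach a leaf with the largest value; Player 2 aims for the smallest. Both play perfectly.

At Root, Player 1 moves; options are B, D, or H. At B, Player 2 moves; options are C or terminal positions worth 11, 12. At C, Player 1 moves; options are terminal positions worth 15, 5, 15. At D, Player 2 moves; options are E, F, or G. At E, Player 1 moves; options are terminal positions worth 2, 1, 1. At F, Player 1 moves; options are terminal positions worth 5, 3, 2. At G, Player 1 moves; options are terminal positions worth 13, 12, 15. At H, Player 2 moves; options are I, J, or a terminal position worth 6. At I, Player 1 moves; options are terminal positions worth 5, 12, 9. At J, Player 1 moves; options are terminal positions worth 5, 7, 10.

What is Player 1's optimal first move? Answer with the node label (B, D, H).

C (Player 1): max(15, 5, 15) = 15
B (Player 2): min(15, 11, 12) = 11
E (Player 1): max(2, 1, 1) = 2
F (Player 1): max(5, 3, 2) = 5
G (Player 1): max(13, 12, 15) = 15
D (Player 2): min(2, 5, 15) = 2
I (Player 1): max(5, 12, 9) = 12
J (Player 1): max(5, 7, 10) = 10
H (Player 2): min(12, 10, 6) = 6
Root (Player 1): max(11, 2, 6) = 11
Player 1 picks the child with the highest value: B (value 11).

B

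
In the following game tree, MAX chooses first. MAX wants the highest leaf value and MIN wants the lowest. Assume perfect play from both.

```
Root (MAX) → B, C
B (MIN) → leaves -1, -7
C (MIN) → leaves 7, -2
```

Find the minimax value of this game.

B (MIN): min(-1, -7) = -7
C (MIN): min(7, -2) = -2
Root (MAX): max(-7, -2) = -2

-2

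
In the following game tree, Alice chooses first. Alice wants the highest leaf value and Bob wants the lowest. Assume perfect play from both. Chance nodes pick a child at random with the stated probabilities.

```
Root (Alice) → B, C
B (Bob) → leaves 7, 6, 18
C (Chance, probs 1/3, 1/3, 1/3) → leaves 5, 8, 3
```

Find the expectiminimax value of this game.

6

B (Bob): min(7, 6, 18) = 6
C (Chance): 1/3·5 + 1/3·8 + 1/3·3 = 5.33
Root (Alice): max(6, 5.33) = 6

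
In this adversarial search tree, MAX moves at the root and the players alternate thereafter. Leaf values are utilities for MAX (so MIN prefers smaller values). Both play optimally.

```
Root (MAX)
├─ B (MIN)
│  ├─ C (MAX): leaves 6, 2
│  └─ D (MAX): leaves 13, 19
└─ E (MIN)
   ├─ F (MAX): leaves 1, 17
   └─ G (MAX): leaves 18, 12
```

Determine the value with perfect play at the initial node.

17

C (MAX): max(6, 2) = 6
D (MAX): max(13, 19) = 19
B (MIN): min(6, 19) = 6
F (MAX): max(1, 17) = 17
G (MAX): max(18, 12) = 18
E (MIN): min(17, 18) = 17
Root (MAX): max(6, 17) = 17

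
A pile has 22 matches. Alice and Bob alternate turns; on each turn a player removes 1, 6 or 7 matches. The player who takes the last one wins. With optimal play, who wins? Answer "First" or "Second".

Mark each pile size as W (mover wins) or L (mover loses):
i:   0  1  2  3  4  5  6  7  8  9 10 11 12 13 14 15 16 17 18 19 20 21 22
     L  W  L  W  L  W  W  W  W  W  W  W  L  W  L  W  L  W  W  W  W  W  W
Position 22 is W, so the first player wins.

First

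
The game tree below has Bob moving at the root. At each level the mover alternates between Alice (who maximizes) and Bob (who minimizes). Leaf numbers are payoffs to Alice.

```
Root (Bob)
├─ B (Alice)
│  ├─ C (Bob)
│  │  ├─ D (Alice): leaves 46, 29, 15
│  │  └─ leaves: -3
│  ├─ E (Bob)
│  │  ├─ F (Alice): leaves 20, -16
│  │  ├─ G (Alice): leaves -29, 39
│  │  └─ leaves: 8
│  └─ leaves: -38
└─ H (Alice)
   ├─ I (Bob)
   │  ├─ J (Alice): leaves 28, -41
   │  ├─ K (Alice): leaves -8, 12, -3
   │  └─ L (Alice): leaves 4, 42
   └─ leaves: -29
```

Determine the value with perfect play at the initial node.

8

D (Alice): max(46, 29, 15) = 46
C (Bob): min(46, -3) = -3
F (Alice): max(20, -16) = 20
G (Alice): max(-29, 39) = 39
E (Bob): min(20, 39, 8) = 8
B (Alice): max(-3, 8, -38) = 8
J (Alice): max(28, -41) = 28
K (Alice): max(-8, 12, -3) = 12
L (Alice): max(4, 42) = 42
I (Bob): min(28, 12, 42) = 12
H (Alice): max(12, -29) = 12
Root (Bob): min(8, 12) = 8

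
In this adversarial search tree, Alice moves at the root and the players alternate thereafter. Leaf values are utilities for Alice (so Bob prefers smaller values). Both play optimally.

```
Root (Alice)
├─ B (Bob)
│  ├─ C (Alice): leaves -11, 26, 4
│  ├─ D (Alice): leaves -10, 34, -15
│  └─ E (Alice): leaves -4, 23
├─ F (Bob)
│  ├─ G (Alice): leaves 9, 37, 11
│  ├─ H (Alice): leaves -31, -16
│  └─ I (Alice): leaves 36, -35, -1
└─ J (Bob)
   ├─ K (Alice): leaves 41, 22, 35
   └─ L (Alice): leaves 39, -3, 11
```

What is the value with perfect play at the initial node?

39

C (Alice): max(-11, 26, 4) = 26
D (Alice): max(-10, 34, -15) = 34
E (Alice): max(-4, 23) = 23
B (Bob): min(26, 34, 23) = 23
G (Alice): max(9, 37, 11) = 37
H (Alice): max(-31, -16) = -16
I (Alice): max(36, -35, -1) = 36
F (Bob): min(37, -16, 36) = -16
K (Alice): max(41, 22, 35) = 41
L (Alice): max(39, -3, 11) = 39
J (Bob): min(41, 39) = 39
Root (Alice): max(23, -16, 39) = 39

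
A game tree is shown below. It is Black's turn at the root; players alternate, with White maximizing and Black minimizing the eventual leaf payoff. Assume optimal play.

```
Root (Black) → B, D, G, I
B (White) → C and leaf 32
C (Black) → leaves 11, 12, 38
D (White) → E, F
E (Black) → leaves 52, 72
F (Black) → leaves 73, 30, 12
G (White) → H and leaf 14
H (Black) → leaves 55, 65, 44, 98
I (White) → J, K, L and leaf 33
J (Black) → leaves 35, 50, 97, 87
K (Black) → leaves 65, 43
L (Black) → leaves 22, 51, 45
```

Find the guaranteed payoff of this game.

C (Black): min(11, 12, 38) = 11
B (White): max(11, 32) = 32
E (Black): min(52, 72) = 52
F (Black): min(73, 30, 12) = 12
D (White): max(52, 12) = 52
H (Black): min(55, 65, 44, 98) = 44
G (White): max(44, 14) = 44
J (Black): min(35, 50, 97, 87) = 35
K (Black): min(65, 43) = 43
L (Black): min(22, 51, 45) = 22
I (White): max(35, 43, 22, 33) = 43
Root (Black): min(32, 52, 44, 43) = 32

32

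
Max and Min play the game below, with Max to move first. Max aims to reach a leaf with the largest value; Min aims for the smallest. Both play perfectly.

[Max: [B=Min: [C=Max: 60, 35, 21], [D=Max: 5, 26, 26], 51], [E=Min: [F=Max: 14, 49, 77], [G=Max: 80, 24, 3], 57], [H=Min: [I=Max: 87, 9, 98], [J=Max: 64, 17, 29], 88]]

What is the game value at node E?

57

F: max(14, 49, 77) = 77
G: max(80, 24, 3) = 80
E: min(77, 80, 57) = 57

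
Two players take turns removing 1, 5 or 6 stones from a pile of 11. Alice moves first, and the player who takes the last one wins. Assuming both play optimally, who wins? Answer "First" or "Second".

Second

Mark each pile size as W (mover wins) or L (mover loses):
i:   0  1  2  3  4  5  6  7  8  9 10 11
     L  W  L  W  L  W  W  W  W  W  W  L
Position 11 is L, so the second player wins.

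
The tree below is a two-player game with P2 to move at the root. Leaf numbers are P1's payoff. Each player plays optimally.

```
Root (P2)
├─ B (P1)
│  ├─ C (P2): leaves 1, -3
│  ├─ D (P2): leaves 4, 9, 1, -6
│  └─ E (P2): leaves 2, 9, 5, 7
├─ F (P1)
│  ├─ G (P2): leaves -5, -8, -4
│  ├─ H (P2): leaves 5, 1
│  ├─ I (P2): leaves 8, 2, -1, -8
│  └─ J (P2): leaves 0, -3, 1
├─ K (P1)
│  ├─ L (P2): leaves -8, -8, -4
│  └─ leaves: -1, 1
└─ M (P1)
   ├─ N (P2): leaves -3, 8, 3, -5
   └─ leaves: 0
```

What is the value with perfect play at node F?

1

G: min(-5, -8, -4) = -8
H: min(5, 1) = 1
I: min(8, 2, -1, -8) = -8
J: min(0, -3, 1) = -3
F: max(-8, 1, -8, -3) = 1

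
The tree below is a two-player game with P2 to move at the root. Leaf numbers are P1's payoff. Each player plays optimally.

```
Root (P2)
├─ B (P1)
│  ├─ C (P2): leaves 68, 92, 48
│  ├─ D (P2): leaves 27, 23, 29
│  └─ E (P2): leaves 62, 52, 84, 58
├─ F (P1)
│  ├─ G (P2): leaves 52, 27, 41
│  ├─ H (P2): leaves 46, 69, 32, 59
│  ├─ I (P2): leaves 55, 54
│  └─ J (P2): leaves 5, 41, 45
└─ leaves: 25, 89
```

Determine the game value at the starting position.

C (P2): min(68, 92, 48) = 48
D (P2): min(27, 23, 29) = 23
E (P2): min(62, 52, 84, 58) = 52
B (P1): max(48, 23, 52) = 52
G (P2): min(52, 27, 41) = 27
H (P2): min(46, 69, 32, 59) = 32
I (P2): min(55, 54) = 54
J (P2): min(5, 41, 45) = 5
F (P1): max(27, 32, 54, 5) = 54
Root (P2): min(52, 54, 25, 89) = 25

25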